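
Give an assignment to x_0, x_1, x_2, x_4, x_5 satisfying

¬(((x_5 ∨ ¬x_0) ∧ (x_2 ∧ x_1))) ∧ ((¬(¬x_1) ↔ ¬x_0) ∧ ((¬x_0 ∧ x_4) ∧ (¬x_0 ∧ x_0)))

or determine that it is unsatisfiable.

Case x_0 = True: the conjunct ¬x_0 is False.
Case x_0 = False: the conjunct x_0 is False.
Both cases fail — unsatisfiable.

The formula is unsatisfiable.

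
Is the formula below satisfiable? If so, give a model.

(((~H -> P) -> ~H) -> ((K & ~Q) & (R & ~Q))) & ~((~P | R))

P = True; R = False; H = True; Q = True; K = False

  ((~H -> P) -> ~H) -> ((K & ~Q) & (R & ~Q)) = True
    (~H -> P) -> ~H = False
      ~H -> P = True
        ~H = False
      ~H = False
    (K & ~Q) & (R & ~Q) = False
      K & ~Q = False
        ~Q = False
      R & ~Q = False
        ~Q = False
  ~((~P | R)) = True
    ~P | R = False
      ~P = False
Both conjuncts True, so the formula holds.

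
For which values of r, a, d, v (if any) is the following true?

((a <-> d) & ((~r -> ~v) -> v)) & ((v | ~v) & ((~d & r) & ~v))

Unsatisfiable

Case v = True: the conjunct ~v is False.
Case v = False: the conjunct (~r -> ~v) -> v becomes (~r -> True) -> False = False.
Both cases fail — unsatisfiable.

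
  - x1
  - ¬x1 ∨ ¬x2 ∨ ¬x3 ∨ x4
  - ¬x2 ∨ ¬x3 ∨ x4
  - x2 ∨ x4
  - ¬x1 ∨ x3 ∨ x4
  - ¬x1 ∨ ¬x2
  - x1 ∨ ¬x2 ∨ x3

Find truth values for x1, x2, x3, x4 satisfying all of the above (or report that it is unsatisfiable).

Unit clause (x1) forces x1 = True.
In (¬x1 ∨ ¬x2) only ¬x2 is left, so x2 = False.
In (x2 ∨ x4) only x4 is left, so x4 = True.
Set x3 = False.
Check each clause:
  (x1): x1 holds.
  (¬x1 ∨ ¬x2 ∨ ¬x3 ∨ x4): ¬x2 holds.
  (¬x2 ∨ ¬x3 ∨ x4): ¬x2 holds.
  (x2 ∨ x4): x4 holds.
  (¬x1 ∨ x3 ∨ x4): x4 holds.
  (¬x1 ∨ ¬x2): ¬x2 holds.
  (x1 ∨ ¬x2 ∨ x3): x1 holds.
All clauses satisfied.

x1 = True, x2 = False, x3 = False, x4 = True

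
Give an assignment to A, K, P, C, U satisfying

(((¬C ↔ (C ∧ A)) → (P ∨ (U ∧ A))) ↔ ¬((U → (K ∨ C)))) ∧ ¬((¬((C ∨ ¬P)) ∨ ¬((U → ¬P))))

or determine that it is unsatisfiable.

A=F; K=T; P=F; C=T; U=F

  ((¬C ↔ (C ∧ A)) → (P ∨ (U ∧ A))) ↔ ¬((U → (K ∨ C))) = True
    (¬C ↔ (C ∧ A)) → (P ∨ (U ∧ A)) = False
      ¬C ↔ (C ∧ A) = True
        ¬C = False
        C ∧ A = False
      P ∨ (U ∧ A) = False
        U ∧ A = False
    ¬((U → (K ∨ C))) = False
      U → (K ∨ C) = True
        K ∨ C = True
  ¬((¬((C ∨ ¬P)) ∨ ¬((U → ¬P)))) = True
    ¬((C ∨ ¬P)) ∨ ¬((U → ¬P)) = False
      ¬((C ∨ ¬P)) = False
        C ∨ ¬P = True
          ¬P = True
      ¬((U → ¬P)) = False
        U → ¬P = True
          ¬P = True
Both conjuncts True, so the formula holds.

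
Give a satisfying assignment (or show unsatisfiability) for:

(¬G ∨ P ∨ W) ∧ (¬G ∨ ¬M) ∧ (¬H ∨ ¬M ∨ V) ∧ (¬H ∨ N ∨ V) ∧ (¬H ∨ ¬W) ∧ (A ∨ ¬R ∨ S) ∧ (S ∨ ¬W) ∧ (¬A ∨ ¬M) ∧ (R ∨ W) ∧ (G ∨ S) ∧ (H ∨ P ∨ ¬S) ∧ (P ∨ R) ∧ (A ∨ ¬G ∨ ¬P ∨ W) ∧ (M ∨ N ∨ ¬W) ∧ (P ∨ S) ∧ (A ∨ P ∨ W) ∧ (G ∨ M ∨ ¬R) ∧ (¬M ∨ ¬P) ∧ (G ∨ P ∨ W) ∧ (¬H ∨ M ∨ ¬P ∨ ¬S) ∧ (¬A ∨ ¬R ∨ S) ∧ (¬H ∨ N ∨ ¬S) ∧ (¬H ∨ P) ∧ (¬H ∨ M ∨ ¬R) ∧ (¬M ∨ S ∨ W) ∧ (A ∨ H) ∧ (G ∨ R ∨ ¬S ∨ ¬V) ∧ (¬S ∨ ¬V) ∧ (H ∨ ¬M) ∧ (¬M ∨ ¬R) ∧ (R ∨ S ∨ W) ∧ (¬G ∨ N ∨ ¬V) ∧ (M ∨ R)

S = True; P = True; G = True; A = True; R = True; N = True; V = False; W = True; M = False; H = False

Try S = False:
  (S ∨ ¬W) forces W = False.
  (R ∨ W) forces R = True.
  (A ∨ ¬R ∨ S) forces A = True.
  clause (¬A ∨ ¬R ∨ S) is falsified — backtrack.
So S = True.
  then (¬S ∨ ¬V) forces V = False.
Set P = True.
  then (¬M ∨ ¬P) forces M = False.
  then (¬H ∨ M ∨ ¬P ∨ ¬S) forces H = False.
  then (A ∨ H) forces A = True.
  then (M ∨ R) forces R = True.
  then (G ∨ M ∨ ¬R) forces G = True.
Set N = True.
Set W = True.
All clauses satisfied.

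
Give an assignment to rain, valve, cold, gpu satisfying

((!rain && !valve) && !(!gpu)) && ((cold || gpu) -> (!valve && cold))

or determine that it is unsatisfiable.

rain=F, valve=F, cold=T, gpu=T

  (!rain && !valve) && !(!gpu) = True
    !rain && !valve = True
      !rain = True
      !valve = True
    !(!gpu) = True
      !gpu = False
  (cold || gpu) -> (!valve && cold) = True
    cold || gpu = True
    !valve && cold = True
      !valve = True
Both conjuncts True, so the formula holds.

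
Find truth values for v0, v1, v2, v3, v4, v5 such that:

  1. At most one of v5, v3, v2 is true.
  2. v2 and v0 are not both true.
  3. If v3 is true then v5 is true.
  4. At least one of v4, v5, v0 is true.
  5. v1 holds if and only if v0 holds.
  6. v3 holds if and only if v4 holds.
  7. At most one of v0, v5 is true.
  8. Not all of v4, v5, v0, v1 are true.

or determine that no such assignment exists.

v0=T, v1=T, v2=F, v3=F, v4=F, v5=F

  (1) {v5, v3, v2}: 0 true — at most one ✓
  (2) v2=F, v0=T — not both ✓
  (3) v3=F ⇒ v5: vacuous ✓
  (4) {v4, v5, v0}: 1 true — at least one ✓
  (5) v1=T, v0=T — same ✓
  (6) v3=F, v4=F — same ✓
  (7) {v0, v5}: 1 true — at most one ✓
  (8) {v4, v5, v0, v1}: 2/4 true — not all ✓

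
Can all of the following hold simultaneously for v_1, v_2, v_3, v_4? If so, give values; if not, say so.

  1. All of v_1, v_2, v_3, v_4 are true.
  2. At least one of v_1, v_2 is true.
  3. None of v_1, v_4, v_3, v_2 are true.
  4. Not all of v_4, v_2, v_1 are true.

The formula is unsatisfiable.

Case v_1 = True:
  Constraint (3) is violated (v_1=T) — contradiction.
Case v_1 = False:
  Constraint (1) is violated (v_1=F) — contradiction.
Both cases fail — unsatisfiable.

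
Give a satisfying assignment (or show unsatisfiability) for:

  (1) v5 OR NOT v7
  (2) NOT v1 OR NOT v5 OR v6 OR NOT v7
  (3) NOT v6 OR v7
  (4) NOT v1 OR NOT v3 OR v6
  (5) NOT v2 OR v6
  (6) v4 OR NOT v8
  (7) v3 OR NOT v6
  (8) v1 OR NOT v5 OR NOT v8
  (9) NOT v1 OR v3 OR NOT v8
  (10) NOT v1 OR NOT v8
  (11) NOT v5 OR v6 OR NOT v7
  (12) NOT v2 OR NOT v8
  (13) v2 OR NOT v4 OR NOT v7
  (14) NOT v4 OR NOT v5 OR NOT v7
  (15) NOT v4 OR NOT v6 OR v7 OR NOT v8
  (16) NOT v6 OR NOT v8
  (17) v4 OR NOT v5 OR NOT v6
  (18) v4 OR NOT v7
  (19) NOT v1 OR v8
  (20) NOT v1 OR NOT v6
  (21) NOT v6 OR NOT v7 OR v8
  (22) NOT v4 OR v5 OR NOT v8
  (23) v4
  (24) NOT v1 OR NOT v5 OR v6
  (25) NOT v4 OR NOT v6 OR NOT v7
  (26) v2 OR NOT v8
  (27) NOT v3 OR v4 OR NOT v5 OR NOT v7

v1 = False; v2 = False; v3 = False; v4 = True; v5 = True; v6 = False; v7 = False; v8 = False

Unit clause (v4) forces v4 = True.
Try v1 = True:
  (NOT v1 OR NOT v8) forces v8 = False.
  clause (NOT v1 OR v8) is falsified — backtrack.
So v1 = False.
Set v2 = False.
  then (v2 OR NOT v4 OR NOT v7) forces v7 = False.
  then (v2 OR NOT v8) forces v8 = False.
  then (NOT v6 OR v7) forces v6 = False.
Set v3 = False.
Set v5 = True.
All clauses satisfied.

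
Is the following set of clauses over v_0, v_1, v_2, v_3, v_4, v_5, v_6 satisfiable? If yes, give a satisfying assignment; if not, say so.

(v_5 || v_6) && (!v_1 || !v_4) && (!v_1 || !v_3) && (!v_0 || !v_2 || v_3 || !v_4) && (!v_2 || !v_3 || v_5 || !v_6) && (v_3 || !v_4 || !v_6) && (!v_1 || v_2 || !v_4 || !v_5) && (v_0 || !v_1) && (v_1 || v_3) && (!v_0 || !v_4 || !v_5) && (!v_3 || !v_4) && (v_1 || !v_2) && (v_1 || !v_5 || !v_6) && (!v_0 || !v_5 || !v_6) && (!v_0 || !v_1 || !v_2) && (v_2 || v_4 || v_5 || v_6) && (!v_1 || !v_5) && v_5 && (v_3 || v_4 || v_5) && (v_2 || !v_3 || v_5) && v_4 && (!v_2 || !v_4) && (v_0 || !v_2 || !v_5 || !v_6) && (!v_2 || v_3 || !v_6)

The formula is unsatisfiable.

Case v_4 = True:
  (!v_1 || !v_4) forces v_1 = False.
  (v_1 || v_3) forces v_3 = True.
  Clause (!v_3 || !v_4) is falsified — contradiction.
Case v_4 = False:
  Clause (v_4) is falsified — contradiction.
Both cases fail, so the formula is unsatisfiable.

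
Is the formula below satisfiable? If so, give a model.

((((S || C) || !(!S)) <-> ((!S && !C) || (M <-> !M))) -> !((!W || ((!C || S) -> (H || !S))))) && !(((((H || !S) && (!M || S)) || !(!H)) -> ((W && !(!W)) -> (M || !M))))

The conjunct !(((((H || !S) && (!M || S)) || !(!H)) -> ((W && !(!W)) -> (M || !M)))) is unsatisfiable on its own:
  M = True: this becomes !(((((H || !S) && S) || !(!H)) -> True)) = False.
  M = False: this becomes !((((H || !S) || !(!H)) -> True)) = False.
So the whole conjunction is unsatisfiable.

Unsatisfiable — no assignment works.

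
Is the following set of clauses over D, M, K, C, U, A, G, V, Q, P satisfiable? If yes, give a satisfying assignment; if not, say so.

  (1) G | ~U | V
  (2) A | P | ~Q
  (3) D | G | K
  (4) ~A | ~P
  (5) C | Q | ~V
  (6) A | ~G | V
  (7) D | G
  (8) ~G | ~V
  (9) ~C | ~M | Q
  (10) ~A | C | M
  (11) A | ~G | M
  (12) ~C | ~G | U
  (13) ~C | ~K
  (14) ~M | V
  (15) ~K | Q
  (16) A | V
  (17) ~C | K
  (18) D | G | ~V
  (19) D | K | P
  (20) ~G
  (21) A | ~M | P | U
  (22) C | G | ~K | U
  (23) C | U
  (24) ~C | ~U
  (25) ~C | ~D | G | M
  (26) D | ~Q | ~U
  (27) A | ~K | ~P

Unit clause (~G) forces G = False.
In (D | G) only D is left, so D = True.
Set M = False.
  then (~C | ~D | G | M) forces C = False.
  then (~A | C | M) forces A = False.
  then (A | V) forces V = True.
  then (C | U) forces U = True.
  then (C | Q | ~V) forces Q = True.
  then (A | P | ~Q) forces P = True.
  then (A | ~K | ~P) forces K = False.
All clauses satisfied.

D = True; M = False; K = False; C = False; U = True; A = False; G = False; V = True; Q = True; P = True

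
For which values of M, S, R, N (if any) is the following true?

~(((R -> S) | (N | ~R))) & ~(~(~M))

M = False, S = False, R = True, N = False

  ~(((R -> S) | (N | ~R))) = True
    (R -> S) | (N | ~R) = False
      R -> S = False
      N | ~R = False
        ~R = False
  ~(~(~M)) = True
    ~(~M) = False
      ~M = True
Both conjuncts True, so the formula holds.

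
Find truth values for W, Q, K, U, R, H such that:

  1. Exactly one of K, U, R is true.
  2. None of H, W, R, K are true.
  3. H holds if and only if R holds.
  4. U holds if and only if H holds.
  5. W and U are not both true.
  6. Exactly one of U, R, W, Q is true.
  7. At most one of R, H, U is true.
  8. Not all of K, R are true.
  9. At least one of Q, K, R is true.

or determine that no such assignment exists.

Unsatisfiable — no assignment works.

Case W = True:
  Constraint (2) is violated (W=T) — contradiction.
Case W = False:
  (2) forces H = False.
  (2) forces R = False.
  (2) forces K = False.
  (1) with K=F, R=F forces U = True.
  Constraint (4) is violated (U=T, H=F) — contradiction.
Both cases fail — unsatisfiable.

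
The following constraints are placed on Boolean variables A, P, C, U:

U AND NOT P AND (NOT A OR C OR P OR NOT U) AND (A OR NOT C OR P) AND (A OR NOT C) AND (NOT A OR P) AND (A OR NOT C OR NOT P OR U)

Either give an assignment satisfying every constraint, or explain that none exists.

Unit clause (U) forces U = True.
Unit clause (NOT P) forces P = False.
In (NOT A OR P) only NOT A is left, so A = False.
In (A OR NOT C OR P) only NOT C is left, so C = False.
Check each clause:
  (U): U holds.
  (NOT P): NOT P holds.
  (NOT A OR C OR P OR NOT U): NOT A holds.
  (A OR NOT C OR P): NOT C holds.
  (A OR NOT C): NOT C holds.
  (NOT A OR P): NOT A holds.
  (A OR NOT C OR NOT P OR U): NOT C holds.
All clauses satisfied.

A = False, P = False, C = False, U = True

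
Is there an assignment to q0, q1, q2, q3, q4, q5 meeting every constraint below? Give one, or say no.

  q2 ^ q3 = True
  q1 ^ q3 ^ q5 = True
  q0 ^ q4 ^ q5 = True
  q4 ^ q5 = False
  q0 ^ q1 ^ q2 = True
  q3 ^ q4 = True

q0 = True, q1 = False, q2 = False, q3 = True, q4 = False, q5 = False

q2 ^ q3 = F ^ T = True ✓
q1 ^ q3 ^ q5 = F ^ T ^ F = True ✓
q0 ^ q4 ^ q5 = T ^ F ^ F = True ✓
q4 ^ q5 = F ^ F = False ✓
q0 ^ q1 ^ q2 = T ^ F ^ F = True ✓
q3 ^ q4 = T ^ F = True ✓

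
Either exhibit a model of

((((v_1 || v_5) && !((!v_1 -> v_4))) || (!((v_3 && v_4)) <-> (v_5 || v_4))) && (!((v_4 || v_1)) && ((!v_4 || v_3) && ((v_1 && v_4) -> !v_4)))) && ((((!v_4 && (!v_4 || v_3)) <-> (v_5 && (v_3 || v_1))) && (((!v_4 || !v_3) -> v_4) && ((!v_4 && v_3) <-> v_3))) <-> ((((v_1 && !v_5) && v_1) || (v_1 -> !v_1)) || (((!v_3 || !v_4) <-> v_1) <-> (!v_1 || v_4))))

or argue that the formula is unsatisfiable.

Case v_4 = True: the conjunct !((v_4 || v_1)) becomes !((True || v_1)) = False.
Case v_4 = False: the formula simplifies to ((((v_1 || v_5) && !v_1) || v_5) && !v_1) && !(((((v_1 && !v_5) && v_1) || (v_1 -> !v_1)) || (v_1 <-> !v_1))).
  v_1 = True: the conjunct !v_1 is False.
  v_1 = False: the conjunct !(((((v_1 && !v_5) && v_1) || (v_1 -> !v_1)) || (v_1 <-> !v_1))) becomes !((True || False)) = False.
Both cases fail — unsatisfiable.

UNSATISFIABLE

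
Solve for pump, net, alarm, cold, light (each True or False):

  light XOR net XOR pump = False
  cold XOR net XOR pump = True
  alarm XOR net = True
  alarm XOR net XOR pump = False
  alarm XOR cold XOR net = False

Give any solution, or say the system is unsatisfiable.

pump=T, net=T, alarm=F, cold=T, light=F

light XOR net XOR pump = F XOR T XOR T = False ✓
cold XOR net XOR pump = T XOR T XOR T = True ✓
alarm XOR net = F XOR T = True ✓
alarm XOR net XOR pump = F XOR T XOR T = False ✓
alarm XOR cold XOR net = F XOR T XOR T = False ✓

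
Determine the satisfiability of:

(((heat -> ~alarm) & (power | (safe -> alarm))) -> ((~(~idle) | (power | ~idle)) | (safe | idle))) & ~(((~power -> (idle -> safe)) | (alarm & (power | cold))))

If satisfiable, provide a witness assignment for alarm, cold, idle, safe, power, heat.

alarm = False, cold = False, idle = True, safe = False, power = False, heat = False

  ((heat -> ~alarm) & (power | (safe -> alarm))) -> ((~(~idle) | (power | ~idle)) | (safe | idle)) = True
    (heat -> ~alarm) & (power | (safe -> alarm)) = True
      heat -> ~alarm = True
        ~alarm = True
      power | (safe -> alarm) = True
        safe -> alarm = True
    (~(~idle) | (power | ~idle)) | (safe | idle) = True
      ~(~idle) | (power | ~idle) = True
        ~(~idle) = True
          ~idle = False
        power | ~idle = False
          ~idle = False
      safe | idle = True
  ~(((~power -> (idle -> safe)) | (alarm & (power | cold)))) = True
    (~power -> (idle -> safe)) | (alarm & (power | cold)) = False
      ~power -> (idle -> safe) = False
        ~power = True
        idle -> safe = False
      alarm & (power | cold) = False
        power | cold = False
Both conjuncts True, so the formula holds.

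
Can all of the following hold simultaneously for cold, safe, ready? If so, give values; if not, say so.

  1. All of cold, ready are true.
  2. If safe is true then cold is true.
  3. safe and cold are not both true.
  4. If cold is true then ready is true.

cold = True, safe = False, ready = True

  (1) {cold, ready}: all 2 true ✓
  (2) safe=F ⇒ cold: vacuous ✓
  (3) safe=F, cold=T — not both ✓
  (4) cold=T ⇒ ready: T ✓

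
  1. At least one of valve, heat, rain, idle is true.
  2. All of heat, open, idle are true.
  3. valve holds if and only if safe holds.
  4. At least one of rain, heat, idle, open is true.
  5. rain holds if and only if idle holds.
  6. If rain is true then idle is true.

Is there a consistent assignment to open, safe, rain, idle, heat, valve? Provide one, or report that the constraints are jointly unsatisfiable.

open = True, safe = True, rain = True, idle = True, heat = True, valve = True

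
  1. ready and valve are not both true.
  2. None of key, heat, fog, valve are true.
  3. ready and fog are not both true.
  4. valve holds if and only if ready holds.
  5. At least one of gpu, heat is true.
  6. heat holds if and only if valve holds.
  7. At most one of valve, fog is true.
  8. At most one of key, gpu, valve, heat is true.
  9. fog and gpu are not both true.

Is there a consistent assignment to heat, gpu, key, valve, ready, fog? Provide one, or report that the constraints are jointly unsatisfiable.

heat = False; gpu = True; key = False; valve = False; ready = False; fog = False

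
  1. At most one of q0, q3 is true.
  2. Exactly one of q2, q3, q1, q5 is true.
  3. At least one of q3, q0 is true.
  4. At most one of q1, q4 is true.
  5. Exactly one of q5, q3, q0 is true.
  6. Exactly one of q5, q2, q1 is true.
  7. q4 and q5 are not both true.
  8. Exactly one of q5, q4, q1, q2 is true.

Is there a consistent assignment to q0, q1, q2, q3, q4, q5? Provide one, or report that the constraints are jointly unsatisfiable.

q0 = True, q1 = False, q2 = True, q3 = False, q4 = False, q5 = False

  (1) {q0, q3}: 1 true — at most one ✓
  (2) {q2, q3, q1, q5}: 1 true — exactly one ✓
  (3) {q3, q0}: 1 true — at least one ✓
  (4) {q1, q4}: 0 true — at most one ✓
  (5) {q5, q3, q0}: 1 true — exactly one ✓
  (6) {q5, q2, q1}: 1 true — exactly one ✓
  (7) q4=F, q5=F — not both ✓
  (8) {q5, q4, q1, q2}: 1 true — exactly one ✓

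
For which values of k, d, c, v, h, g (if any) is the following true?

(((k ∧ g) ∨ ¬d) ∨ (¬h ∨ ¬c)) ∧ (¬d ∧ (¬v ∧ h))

k=F, d=F, c=T, v=F, h=T, g=F

  ((k ∧ g) ∨ ¬d) ∨ (¬h ∨ ¬c) = True
    (k ∧ g) ∨ ¬d = True
      k ∧ g = False
      ¬d = True
    ¬h ∨ ¬c = False
      ¬h = False
      ¬c = False
  ¬d ∧ (¬v ∧ h) = True
    ¬d = True
    ¬v ∧ h = True
      ¬v = True
Both conjuncts True, so the formula holds.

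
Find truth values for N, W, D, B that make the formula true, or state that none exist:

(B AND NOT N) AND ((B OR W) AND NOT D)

N=F, W=F, D=F, B=T

  B AND NOT N = True
    NOT N = True
  (B OR W) AND NOT D = True
    B OR W = True
    NOT D = True
Both conjuncts True, so the formula holds.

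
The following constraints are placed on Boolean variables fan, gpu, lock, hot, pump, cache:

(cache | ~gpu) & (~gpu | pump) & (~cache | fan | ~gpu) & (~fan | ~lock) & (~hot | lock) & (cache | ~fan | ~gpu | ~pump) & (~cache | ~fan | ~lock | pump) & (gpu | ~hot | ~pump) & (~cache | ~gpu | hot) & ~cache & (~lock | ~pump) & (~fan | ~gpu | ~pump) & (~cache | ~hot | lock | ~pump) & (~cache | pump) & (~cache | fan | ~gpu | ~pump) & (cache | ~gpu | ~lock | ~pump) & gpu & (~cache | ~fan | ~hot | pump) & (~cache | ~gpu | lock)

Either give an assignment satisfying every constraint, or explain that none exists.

Unsatisfiable

Case gpu = True:
  (cache | ~gpu) forces cache = True.
  Clause (~cache) is falsified — contradiction.
Case gpu = False:
  Clause (gpu) is falsified — contradiction.
Both cases fail, so the formula is unsatisfiable.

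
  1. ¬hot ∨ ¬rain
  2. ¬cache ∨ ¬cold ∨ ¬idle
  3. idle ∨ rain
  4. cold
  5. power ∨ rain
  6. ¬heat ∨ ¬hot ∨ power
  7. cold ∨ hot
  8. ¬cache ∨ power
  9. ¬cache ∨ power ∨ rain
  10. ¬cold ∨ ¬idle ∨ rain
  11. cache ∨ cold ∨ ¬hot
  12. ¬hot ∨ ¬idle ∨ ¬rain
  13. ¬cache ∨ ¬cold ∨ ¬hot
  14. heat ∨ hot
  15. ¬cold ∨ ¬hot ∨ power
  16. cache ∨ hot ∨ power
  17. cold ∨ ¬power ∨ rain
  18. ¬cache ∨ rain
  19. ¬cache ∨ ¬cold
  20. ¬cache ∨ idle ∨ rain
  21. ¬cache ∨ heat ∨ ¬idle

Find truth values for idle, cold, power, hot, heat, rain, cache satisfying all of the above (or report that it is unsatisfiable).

idle: False; cold: True; power: True; hot: False; heat: True; rain: True; cache: False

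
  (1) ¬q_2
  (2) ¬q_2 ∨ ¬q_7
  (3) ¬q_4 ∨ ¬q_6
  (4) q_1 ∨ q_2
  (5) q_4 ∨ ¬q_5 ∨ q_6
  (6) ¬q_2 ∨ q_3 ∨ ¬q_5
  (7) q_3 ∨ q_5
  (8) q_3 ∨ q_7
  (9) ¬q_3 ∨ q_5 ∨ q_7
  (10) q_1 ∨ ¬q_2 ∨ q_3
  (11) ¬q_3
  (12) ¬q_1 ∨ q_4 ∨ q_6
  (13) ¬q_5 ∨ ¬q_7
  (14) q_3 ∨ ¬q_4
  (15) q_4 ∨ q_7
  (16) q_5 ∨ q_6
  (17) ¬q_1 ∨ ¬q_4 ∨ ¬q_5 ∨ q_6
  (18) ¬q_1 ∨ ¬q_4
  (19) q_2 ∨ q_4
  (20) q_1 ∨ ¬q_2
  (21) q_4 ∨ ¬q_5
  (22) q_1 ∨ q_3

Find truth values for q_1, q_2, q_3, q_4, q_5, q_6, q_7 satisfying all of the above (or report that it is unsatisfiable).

No satisfying assignment exists.

Case q_2 = True:
  Clause (¬q_2) is falsified — contradiction.
Case q_2 = False:
  (q_1 ∨ q_2) forces q_1 = True.
  (¬q_3) forces q_3 = False.
  (q_3 ∨ q_5) forces q_5 = True.
  (q_3 ∨ q_7) forces q_7 = True.
  Clause (¬q_5 ∨ ¬q_7) is falsified — contradiction.
Both cases fail, so the formula is unsatisfiable.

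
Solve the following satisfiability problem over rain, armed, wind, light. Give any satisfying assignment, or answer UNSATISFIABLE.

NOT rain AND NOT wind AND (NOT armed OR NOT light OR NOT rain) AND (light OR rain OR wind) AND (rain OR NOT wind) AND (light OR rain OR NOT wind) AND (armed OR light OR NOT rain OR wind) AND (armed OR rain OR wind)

Unit clause (NOT rain) forces rain = False.
Unit clause (NOT wind) forces wind = False.
In (light OR rain OR wind) only light is left, so light = True.
In (armed OR rain OR wind) only armed is left, so armed = True.
Check each clause:
  (NOT rain): NOT rain holds.
  (NOT wind): NOT wind holds.
  (NOT armed OR NOT light OR NOT rain): NOT rain holds.
  (light OR rain OR wind): light holds.
  (rain OR NOT wind): NOT wind holds.
  (light OR rain OR NOT wind): light holds.
  (armed OR light OR NOT rain OR wind): armed holds.
  (armed OR rain OR wind): armed holds.
All clauses satisfied.

rain: False, armed: True, wind: False, light: True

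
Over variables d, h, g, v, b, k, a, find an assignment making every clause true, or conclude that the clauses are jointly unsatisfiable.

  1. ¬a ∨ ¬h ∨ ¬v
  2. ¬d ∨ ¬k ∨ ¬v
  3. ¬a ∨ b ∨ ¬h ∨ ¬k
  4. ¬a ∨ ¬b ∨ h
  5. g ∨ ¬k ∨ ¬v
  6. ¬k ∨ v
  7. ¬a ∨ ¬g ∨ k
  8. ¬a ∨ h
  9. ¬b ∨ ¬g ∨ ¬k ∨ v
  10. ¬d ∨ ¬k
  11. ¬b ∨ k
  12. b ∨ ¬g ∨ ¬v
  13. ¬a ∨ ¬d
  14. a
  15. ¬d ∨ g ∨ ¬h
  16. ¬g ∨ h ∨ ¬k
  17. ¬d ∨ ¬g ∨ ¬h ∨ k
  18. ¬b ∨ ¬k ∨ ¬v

Unit clause (a) forces a = True.
In (¬a ∨ h) only h is left, so h = True.
In (¬a ∨ ¬d) only ¬d is left, so d = False.
In (¬a ∨ ¬h ∨ ¬v) only ¬v is left, so v = False.
In (¬k ∨ v) only ¬k is left, so k = False.
In (¬a ∨ ¬g ∨ k) only ¬g is left, so g = False.
In (¬b ∨ k) only ¬b is left, so b = False.
All clauses satisfied.

d=F, h=T, g=F, v=F, b=F, k=F, a=T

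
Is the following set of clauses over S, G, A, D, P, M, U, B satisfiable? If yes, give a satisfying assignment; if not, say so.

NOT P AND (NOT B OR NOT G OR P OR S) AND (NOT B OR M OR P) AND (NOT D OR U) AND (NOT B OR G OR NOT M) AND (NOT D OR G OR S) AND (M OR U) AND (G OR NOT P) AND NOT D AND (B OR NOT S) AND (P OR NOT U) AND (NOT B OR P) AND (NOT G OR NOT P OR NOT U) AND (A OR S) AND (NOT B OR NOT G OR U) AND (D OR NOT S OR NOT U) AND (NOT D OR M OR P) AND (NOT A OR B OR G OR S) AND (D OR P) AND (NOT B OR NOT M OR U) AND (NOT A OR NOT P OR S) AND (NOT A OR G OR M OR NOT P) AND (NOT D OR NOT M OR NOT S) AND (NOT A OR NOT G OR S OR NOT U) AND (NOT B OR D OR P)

The formula is unsatisfiable.

Case D = True:
  Clause (NOT D) is falsified — contradiction.
Case D = False:
  (NOT P) forces P = False.
  Clause (D OR P) is falsified — contradiction.
Both cases fail, so the formula is unsatisfiable.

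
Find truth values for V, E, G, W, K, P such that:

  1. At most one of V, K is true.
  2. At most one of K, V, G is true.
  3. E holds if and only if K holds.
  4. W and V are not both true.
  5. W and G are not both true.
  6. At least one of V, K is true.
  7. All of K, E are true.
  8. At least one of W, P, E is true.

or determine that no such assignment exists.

V = False, E = True, G = False, W = False, K = True, P = True

  (1) {V, K}: 1 true — at most one ✓
  (2) {K, V, G}: 1 true — at most one ✓
  (3) E=T, K=T — same ✓
  (4) W=F, V=F — not both ✓
  (5) W=F, G=F — not both ✓
  (6) {V, K}: 1 true — at least one ✓
  (7) {K, E}: all 2 true ✓
  (8) {W, P, E}: 2 true — at least one ✓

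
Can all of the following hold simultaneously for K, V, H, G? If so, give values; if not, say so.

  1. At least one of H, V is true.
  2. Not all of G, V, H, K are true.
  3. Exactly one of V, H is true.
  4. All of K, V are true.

K = True, V = True, H = False, G = True

  (1) {H, V}: 1 true — at least one ✓
  (2) {G, V, H, K}: 3/4 true — not all ✓
  (3) {V, H}: 1 true — exactly one ✓
  (4) {K, V}: all 2 true ✓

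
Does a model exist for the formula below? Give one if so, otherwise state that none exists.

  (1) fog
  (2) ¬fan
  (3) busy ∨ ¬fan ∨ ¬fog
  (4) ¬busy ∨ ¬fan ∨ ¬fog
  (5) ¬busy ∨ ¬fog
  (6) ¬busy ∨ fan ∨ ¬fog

Unit clause (fog) forces fog = True.
Unit clause (¬fan) forces fan = False.
In (¬busy ∨ ¬fog) only ¬busy is left, so busy = False.
All clauses satisfied.

busy = False, fan = False, fog = True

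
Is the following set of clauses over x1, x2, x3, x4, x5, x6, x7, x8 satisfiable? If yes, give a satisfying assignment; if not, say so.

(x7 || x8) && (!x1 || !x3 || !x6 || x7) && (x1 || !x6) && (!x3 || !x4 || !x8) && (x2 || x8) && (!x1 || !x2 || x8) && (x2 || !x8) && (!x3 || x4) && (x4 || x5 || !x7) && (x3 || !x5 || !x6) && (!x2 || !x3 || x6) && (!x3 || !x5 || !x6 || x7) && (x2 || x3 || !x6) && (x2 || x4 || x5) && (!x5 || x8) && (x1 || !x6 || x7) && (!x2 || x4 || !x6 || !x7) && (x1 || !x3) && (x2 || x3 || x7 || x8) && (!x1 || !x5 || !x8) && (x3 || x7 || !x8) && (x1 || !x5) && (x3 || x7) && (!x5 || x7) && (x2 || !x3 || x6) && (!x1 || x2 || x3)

x1=T, x2=T, x3=F, x4=T, x5=F, x6=F, x7=T, x8=T

Set x1 = True.
Try x2 = False:
  (x2 || x8) forces x8 = True.
  clause (x2 || !x8) is falsified — backtrack.
So x2 = True.
  then (!x1 || !x2 || x8) forces x8 = True.
  then (!x1 || !x5 || !x8) forces x5 = False.
Set x3 = False.
  then (x3 || x7 || !x8) forces x7 = True.
  then (x4 || x5 || !x7) forces x4 = True.
Set x6 = False.
All clauses satisfied.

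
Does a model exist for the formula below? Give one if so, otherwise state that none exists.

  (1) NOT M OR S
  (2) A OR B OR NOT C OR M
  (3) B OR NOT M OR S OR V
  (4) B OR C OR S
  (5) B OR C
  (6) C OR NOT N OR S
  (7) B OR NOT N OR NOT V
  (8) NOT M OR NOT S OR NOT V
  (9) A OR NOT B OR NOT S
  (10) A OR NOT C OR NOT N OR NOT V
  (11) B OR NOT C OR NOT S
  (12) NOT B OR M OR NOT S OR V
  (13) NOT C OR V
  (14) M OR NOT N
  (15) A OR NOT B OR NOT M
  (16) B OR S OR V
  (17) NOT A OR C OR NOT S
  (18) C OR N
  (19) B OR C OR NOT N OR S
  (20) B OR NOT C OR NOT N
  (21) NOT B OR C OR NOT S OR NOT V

V = True, A = True, S = False, M = False, N = False, C = True, B = True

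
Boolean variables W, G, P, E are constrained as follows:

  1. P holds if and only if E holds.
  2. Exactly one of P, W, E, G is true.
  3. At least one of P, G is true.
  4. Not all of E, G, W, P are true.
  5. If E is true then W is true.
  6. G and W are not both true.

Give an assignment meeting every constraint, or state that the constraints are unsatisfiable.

W = False; G = True; P = False; E = False

  (1) P=F, E=F — same ✓
  (2) {P, W, E, G}: 1 true — exactly one ✓
  (3) {P, G}: 1 true — at least one ✓
  (4) {E, G, W, P}: 1/4 true — not all ✓
  (5) E=F ⇒ W: vacuous ✓
  (6) G=T, W=F — not both ✓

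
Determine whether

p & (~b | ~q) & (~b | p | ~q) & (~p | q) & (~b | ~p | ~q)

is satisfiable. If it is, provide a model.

q = True, b = False, p = True

Unit clause (p) forces p = True.
In (~p | q) only q is left, so q = True.
In (~b | ~p | ~q) only ~b is left, so b = False.
Check each clause:
  (p): p holds.
  (~b | ~q): ~b holds.
  (~b | p | ~q): ~b holds.
  (~p | q): q holds.
  (~b | ~p | ~q): ~b holds.
All clauses satisfied.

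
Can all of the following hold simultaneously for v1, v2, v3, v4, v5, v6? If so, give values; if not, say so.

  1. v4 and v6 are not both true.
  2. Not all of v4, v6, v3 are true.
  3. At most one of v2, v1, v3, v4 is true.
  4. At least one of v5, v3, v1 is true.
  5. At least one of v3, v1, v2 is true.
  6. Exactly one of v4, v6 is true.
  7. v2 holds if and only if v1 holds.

v1 = False; v2 = False; v3 = True; v4 = False; v5 = False; v6 = True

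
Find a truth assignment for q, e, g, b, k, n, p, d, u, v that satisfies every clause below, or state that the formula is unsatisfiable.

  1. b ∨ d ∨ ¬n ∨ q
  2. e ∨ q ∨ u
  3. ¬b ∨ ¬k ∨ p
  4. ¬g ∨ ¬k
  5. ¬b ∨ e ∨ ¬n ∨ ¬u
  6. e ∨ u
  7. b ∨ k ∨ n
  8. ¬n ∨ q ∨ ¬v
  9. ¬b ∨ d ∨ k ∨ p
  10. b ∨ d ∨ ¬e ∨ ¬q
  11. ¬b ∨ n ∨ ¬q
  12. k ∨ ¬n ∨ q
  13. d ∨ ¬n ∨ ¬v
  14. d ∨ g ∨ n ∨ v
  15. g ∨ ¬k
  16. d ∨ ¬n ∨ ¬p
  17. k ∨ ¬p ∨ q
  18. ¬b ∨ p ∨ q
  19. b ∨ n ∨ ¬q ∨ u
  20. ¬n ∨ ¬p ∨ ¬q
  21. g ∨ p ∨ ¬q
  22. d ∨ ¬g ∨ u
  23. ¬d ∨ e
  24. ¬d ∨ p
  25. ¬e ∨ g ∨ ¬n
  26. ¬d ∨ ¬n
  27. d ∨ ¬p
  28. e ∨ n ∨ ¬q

Set q = True.
Set e = False.
  then (e ∨ u) forces u = True.
  then (¬d ∨ e) forces d = False.
  then (d ∨ ¬p) forces p = False.
  then (e ∨ n ∨ ¬q) forces n = True.
  then (¬b ∨ e ∨ ¬n ∨ ¬u) forces b = False.
  then (d ∨ ¬n ∨ ¬v) forces v = False.
  then (g ∨ p ∨ ¬q) forces g = True.
  then (¬g ∨ ¬k) forces k = False.
All clauses satisfied.

q=T, e=F, g=T, b=F, k=F, n=T, p=F, d=F, u=T, v=F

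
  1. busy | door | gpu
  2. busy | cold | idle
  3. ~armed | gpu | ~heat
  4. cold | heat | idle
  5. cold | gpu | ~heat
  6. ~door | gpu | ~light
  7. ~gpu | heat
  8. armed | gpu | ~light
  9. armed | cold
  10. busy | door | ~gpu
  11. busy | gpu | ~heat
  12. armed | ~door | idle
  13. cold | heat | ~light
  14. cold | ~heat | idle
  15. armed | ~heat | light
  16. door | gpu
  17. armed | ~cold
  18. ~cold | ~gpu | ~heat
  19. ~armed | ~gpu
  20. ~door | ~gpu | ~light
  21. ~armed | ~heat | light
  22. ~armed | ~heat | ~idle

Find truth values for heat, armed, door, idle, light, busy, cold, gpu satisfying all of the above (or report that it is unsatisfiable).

Set heat = False.
  then (~gpu | heat) forces gpu = False.
  then (door | gpu) forces door = True.
  then (~door | gpu | ~light) forces light = False.
Try armed = False:
  (armed | cold) forces cold = True.
  clause (armed | ~cold) is falsified — backtrack.
So armed = True.
Set idle = True.
Set busy = False.
Set cold = True.
All clauses satisfied.

heat=F, armed=T, door=T, idle=T, light=F, busy=F, cold=T, gpu=F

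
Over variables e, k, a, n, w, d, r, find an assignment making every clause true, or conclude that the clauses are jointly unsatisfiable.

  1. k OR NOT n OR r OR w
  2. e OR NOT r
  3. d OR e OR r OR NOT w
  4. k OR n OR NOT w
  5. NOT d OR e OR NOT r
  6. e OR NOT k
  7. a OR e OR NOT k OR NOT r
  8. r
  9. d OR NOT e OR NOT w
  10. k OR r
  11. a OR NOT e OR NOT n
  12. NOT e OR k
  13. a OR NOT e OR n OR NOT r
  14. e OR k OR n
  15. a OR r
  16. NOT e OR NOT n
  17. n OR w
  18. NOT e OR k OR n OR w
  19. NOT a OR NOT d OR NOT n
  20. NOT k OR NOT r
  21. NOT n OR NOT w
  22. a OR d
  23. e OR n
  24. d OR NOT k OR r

Unsatisfiable

Case r = True:
  (e OR NOT r) forces e = True.
  (NOT e OR k) forces k = True.
  Clause (NOT k OR NOT r) is falsified — contradiction.
Case r = False:
  Clause (r) is falsified — contradiction.
Both cases fail, so the formula is unsatisfiable.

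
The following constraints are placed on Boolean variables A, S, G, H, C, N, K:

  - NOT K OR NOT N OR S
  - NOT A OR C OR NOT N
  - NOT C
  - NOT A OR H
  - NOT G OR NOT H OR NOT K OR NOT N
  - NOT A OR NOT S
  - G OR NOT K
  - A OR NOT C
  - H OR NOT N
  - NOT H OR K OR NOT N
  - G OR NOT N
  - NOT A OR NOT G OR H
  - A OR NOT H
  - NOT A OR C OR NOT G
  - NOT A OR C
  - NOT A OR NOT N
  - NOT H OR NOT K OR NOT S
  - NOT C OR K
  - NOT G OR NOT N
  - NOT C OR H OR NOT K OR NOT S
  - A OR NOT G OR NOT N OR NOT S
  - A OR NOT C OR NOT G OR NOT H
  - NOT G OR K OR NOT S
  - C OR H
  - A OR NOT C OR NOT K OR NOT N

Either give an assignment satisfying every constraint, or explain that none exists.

The formula is unsatisfiable.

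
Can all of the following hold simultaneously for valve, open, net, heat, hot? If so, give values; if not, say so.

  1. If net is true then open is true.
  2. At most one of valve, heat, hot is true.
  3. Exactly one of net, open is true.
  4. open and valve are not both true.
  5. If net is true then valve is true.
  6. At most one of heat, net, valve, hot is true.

valve: False; open: True; net: False; heat: False; hot: False

  (1) net=F ⇒ open: vacuous ✓
  (2) {valve, heat, hot}: 0 true — at most one ✓
  (3) {net, open}: 1 true — exactly one ✓
  (4) open=T, valve=F — not both ✓
  (5) net=F ⇒ valve: vacuous ✓
  (6) {heat, net, valve, hot}: 0 true — at most one ✓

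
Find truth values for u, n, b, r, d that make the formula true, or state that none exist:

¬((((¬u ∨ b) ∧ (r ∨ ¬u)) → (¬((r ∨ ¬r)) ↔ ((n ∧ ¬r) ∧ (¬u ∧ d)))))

u=F, n=T, b=T, r=F, d=T

  ¬((((¬u ∨ b) ∧ (r ∨ ¬u)) → (¬((r ∨ ¬r)) ↔ ((n ∧ ¬r) ∧ (¬u ∧ d))))) = True
    ((¬u ∨ b) ∧ (r ∨ ¬u)) → (¬((r ∨ ¬r)) ↔ ((n ∧ ¬r) ∧ (¬u ∧ d))) = False
      (¬u ∨ b) ∧ (r ∨ ¬u) = True
        ¬u ∨ b = True
          ¬u = True
        r ∨ ¬u = True
          ¬u = True
      ¬((r ∨ ¬r)) ↔ ((n ∧ ¬r) ∧ (¬u ∧ d)) = False
        ¬((r ∨ ¬r)) = False
          r ∨ ¬r = True
            ¬r = True
        (n ∧ ¬r) ∧ (¬u ∧ d) = True
          n ∧ ¬r = True
            ¬r = True
          ¬u ∧ d = True
            ¬u = True
The formula evaluates to True.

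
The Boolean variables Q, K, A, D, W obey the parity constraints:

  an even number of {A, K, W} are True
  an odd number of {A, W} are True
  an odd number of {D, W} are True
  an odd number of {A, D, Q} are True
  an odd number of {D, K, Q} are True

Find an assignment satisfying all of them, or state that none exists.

Q: True, K: True, A: True, D: True, W: False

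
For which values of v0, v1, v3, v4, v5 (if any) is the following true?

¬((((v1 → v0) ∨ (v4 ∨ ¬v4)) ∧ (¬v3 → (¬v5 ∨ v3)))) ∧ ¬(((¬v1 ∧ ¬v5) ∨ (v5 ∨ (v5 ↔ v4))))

The formula is unsatisfiable.

Case v5 = True: the conjunct ¬(((¬v1 ∧ ¬v5) ∨ (v5 ∨ (v5 ↔ v4)))) becomes ¬((False ∨ True)) = False.
Case v5 = False: the formula simplifies to ¬(((v1 → v0) ∨ (v4 ∨ ¬v4))) ∧ ¬((¬v1 ∨ ¬v4)).
  v4 = True: the conjunct ¬(((v1 → v0) ∨ (v4 ∨ ¬v4))) becomes ¬(((v1 → v0) ∨ True)) = False.
  v4 = False: the conjunct ¬(((v1 → v0) ∨ (v4 ∨ ¬v4))) becomes ¬(((v1 → v0) ∨ True)) = False.
Both cases fail — unsatisfiable.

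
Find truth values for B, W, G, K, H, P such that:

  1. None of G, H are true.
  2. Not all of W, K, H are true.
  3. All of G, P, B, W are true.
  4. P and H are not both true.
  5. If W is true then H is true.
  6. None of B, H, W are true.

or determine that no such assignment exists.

Unsatisfiable

Case B = True:
  Constraint (6) is violated (B=T) — contradiction.
Case B = False:
  Constraint (3) is violated (B=F) — contradiction.
Both cases fail — unsatisfiable.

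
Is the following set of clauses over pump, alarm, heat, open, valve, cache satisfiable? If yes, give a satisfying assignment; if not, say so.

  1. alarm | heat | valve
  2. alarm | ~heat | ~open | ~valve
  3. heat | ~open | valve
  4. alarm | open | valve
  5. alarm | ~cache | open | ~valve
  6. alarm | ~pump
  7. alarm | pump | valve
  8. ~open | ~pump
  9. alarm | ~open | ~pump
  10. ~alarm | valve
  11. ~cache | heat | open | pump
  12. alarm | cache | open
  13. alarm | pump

Set pump = True.
  then (alarm | ~pump) forces alarm = True.
  then (~open | ~pump) forces open = False.
  then (~alarm | valve) forces valve = True.
Set heat = False.
Set cache = False.
All clauses satisfied.

pump = True, alarm = True, heat = False, open = False, valve = True, cache = False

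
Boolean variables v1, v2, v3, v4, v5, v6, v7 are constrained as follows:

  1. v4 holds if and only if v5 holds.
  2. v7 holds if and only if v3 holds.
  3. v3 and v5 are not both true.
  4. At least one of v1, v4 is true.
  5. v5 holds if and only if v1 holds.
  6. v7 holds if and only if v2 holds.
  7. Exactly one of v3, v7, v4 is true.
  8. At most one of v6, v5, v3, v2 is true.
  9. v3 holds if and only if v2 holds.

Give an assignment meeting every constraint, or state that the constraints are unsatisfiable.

v1: True, v2: False, v3: False, v4: True, v5: True, v6: False, v7: False

  (1) v4=T, v5=T — same ✓
  (2) v7=F, v3=F — same ✓
  (3) v3=F, v5=T — not both ✓
  (4) {v1, v4}: 2 true — at least one ✓
  (5) v5=T, v1=T — same ✓
  (6) v7=F, v2=F — same ✓
  (7) {v3, v7, v4}: 1 true — exactly one ✓
  (8) {v6, v5, v3, v2}: 1 true — at most one ✓
  (9) v3=F, v2=F — same ✓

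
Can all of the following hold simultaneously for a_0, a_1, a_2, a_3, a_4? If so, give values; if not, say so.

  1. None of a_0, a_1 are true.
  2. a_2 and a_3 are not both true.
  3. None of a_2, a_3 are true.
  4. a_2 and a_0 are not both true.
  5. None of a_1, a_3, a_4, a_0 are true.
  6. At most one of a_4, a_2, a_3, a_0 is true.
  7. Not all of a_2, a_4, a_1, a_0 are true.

a_0=F; a_1=F; a_2=F; a_3=F; a_4=F

  (1) {a_0, a_1}: 0 true — none ✓
  (2) a_2=F, a_3=F — not both ✓
  (3) {a_2, a_3}: 0 true — none ✓
  (4) a_2=F, a_0=F — not both ✓
  (5) {a_1, a_3, a_4, a_0}: 0 true — none ✓
  (6) {a_4, a_2, a_3, a_0}: 0 true — at most one ✓
  (7) {a_2, a_4, a_1, a_0}: 0/4 true — not all ✓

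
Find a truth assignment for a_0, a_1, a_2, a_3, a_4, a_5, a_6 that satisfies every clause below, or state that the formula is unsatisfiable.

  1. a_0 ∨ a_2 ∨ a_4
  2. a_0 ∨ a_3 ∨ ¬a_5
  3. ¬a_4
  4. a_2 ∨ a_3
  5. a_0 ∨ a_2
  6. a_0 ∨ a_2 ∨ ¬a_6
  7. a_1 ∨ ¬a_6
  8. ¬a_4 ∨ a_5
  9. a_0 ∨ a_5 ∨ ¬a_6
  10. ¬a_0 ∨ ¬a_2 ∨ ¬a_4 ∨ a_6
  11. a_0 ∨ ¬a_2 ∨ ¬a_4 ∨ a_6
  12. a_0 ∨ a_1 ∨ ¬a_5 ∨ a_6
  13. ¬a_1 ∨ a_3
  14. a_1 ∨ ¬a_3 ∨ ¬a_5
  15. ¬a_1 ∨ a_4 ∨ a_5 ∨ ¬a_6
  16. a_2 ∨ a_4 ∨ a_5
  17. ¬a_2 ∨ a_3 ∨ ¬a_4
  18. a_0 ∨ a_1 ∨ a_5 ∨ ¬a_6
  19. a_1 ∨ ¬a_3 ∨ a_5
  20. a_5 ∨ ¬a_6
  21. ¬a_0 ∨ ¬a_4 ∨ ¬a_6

Unit clause (¬a_4) forces a_4 = False.
Set a_0 = True.
Set a_1 = False.
  then (a_1 ∨ ¬a_6) forces a_6 = False.
Try a_2 = False:
  (a_2 ∨ a_3) forces a_3 = True.
  (a_1 ∨ ¬a_3 ∨ ¬a_5) forces a_5 = False.
  clause (a_2 ∨ a_4 ∨ a_5) is falsified — backtrack.
So a_2 = True.
Set a_3 = False.
Set a_5 = True.
All clauses satisfied.

a_0 = True; a_1 = False; a_2 = True; a_3 = False; a_4 = False; a_5 = True; a_6 = False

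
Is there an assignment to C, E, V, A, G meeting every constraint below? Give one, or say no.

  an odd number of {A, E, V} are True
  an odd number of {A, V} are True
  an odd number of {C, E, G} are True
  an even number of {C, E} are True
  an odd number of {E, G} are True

C: False, E: False, V: False, A: True, G: True

{A, E, V}: 1 true → odd ✓
{A, V}: 1 true → odd ✓
{C, E, G}: 1 true → odd ✓
{C, E}: 0 true → even ✓
{E, G}: 1 true → odd ✓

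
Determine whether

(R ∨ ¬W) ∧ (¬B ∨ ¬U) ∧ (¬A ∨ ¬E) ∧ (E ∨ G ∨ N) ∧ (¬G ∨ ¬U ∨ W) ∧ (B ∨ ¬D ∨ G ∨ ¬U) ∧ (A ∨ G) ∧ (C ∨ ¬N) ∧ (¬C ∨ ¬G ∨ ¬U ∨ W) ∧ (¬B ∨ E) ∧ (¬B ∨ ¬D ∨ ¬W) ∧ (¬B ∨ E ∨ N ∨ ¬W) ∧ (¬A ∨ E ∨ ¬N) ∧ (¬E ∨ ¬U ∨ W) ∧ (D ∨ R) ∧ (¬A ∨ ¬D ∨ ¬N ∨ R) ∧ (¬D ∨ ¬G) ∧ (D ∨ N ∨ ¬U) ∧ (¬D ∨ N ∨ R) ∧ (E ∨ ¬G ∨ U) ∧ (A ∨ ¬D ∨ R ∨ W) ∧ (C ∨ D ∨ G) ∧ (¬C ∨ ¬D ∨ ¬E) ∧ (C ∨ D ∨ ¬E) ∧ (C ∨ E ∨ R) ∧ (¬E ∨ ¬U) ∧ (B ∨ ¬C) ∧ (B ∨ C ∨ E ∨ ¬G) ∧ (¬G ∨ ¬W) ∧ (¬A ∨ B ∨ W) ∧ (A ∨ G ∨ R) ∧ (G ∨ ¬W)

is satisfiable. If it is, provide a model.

C = True; N = True; U = False; G = True; A = False; R = True; D = False; B = True; E = True; W = False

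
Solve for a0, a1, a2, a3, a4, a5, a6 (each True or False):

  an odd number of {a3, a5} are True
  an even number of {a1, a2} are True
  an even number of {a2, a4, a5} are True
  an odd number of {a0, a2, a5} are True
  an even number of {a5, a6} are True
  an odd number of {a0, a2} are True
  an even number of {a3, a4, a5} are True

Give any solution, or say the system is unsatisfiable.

a0=F; a1=T; a2=T; a3=T; a4=T; a5=F; a6=F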